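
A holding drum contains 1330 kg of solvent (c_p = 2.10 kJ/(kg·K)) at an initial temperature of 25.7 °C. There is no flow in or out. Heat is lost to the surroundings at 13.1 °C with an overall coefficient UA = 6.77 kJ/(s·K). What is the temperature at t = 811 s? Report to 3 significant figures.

Lumped-capacitance energy balance: M c_p dT/dt = UA(T_amb − T).
dT/dt = (T_ss − T)/τ with T_ss = T_amb = 13.100 °C, τ = M c_p/UA = 1330·2.10/6.77 = 412.56 s.
This is linear first-order; T(t) = T_ss + (T₀ − T_ss) e^(−t/τ).
T(811) = 13.100 + (12.600)·0.14004 = 14.865 °C.

14.9 °C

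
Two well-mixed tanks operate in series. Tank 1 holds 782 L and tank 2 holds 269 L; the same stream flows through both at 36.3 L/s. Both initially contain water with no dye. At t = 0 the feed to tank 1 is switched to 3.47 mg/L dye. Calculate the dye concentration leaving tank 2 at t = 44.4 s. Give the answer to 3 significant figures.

2.80 mg/L

Time constants: τᵢ = Vᵢ/Q for each well-mixed tank.
τ₁ = 782/36.3 = 21.543 s; τ₂ = 269/36.3 = 7.4105 s.
Solving the cascade with C₁(0)=C₂(0)=0 gives C₂(t) = C_in[1 − (τ₁ e^(−t/τ₁) − τ₂ e^(−t/τ₂))/(τ₁ − τ₂)].
At t = 44.4: e^(−t/τ₁) = 0.12732, e^(−t/τ₂) = 0.0024999.
C₂ = 3.47·[1 − (21.543·0.12732 − 7.4105·0.0024999)/(14.132)] = 3.47·0.80722 = 2.8011 mg/L.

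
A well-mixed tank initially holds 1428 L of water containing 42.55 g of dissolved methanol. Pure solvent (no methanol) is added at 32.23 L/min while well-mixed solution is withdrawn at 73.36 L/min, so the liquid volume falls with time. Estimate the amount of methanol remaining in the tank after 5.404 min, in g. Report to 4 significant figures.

31.47 g

Let m(t) be the amount of methanol. Volume: V(t) = V₀ + (Q_in − Q_out) t = 1428 − 41.1300 t; V(5.404) = 1205.73 L.
Species balance (pure solvent in): dm/dt = −Q_out · m/V(t).
dm/m = −Q_out dt/(V₀ − 41.1300 t); integrating gives ln(m/m₀) = −(Q_out/(Q_in−Q_out)) ln(V/V₀).
m = m₀ (V₀/V)^(Q_out/(Q_in−Q_out)) = 42.55 × (1428/1205.73)^(-1.78361) = 31.4663 g.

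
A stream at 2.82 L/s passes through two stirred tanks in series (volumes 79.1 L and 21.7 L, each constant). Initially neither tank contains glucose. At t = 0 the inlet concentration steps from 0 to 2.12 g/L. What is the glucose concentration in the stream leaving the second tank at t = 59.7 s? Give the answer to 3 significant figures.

1.77 g/L

Each tank obeys Vᵢ dCᵢ/dt = Q(Cᵢ₋₁ − Cᵢ), so τᵢ = Vᵢ/Q.
τ₁ = 79.1/2.82 = 28.050 s; τ₂ = 21.7/2.82 = 7.6950 s.
Tank 1: C₁ = C_in(1 − e^(−t/τ₁)). Tank 2 (τ₁ ≠ τ₂): C₂ = C_in[1 − (τ₁ e^(−t/τ₁) − τ₂ e^(−t/τ₂))/(τ₁ − τ₂)].
At t = 59.7: e^(−t/τ₁) = 0.11903, e^(−t/τ₂) = 0.00042720.
C₂ = 2.12·[1 − (28.050·0.11903 − 7.6950·0.00042720)/(20.355)] = 2.12·0.83613 = 1.7726 g/L.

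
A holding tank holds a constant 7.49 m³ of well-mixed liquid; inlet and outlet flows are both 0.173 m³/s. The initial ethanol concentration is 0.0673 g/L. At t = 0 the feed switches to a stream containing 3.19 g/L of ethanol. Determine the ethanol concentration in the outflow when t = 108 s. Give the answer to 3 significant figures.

Species balance on the tank: V dC/dt = Q(C_in − C).
Time constant τ = V/Q = 7.49/0.173 = 43.295 s.
This is linear first-order; C(t) = C_in + (C₀ − C_in) e^(−t/τ).
C(108) = 3.19 + (0.0673 − 3.19)·e^(−108/43.295) = 3.19 + (-3.1227)·0.082536 = 2.9323 g/L.

2.93 g/L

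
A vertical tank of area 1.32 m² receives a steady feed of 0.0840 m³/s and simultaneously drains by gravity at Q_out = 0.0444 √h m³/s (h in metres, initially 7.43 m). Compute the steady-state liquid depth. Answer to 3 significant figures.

A dh/dt = Q_in − 0.0444 √h. Steady state requires inflow = outflow:
Q_in = 0.0444 √h_ss ⇒ √h_ss = 0.0840/0.0444 = 1.8919.
h_ss = 1.8919² = 3.5793 m. (Since h₀ = 7.43 m > h_ss, the level will fall toward this value.)

3.58 m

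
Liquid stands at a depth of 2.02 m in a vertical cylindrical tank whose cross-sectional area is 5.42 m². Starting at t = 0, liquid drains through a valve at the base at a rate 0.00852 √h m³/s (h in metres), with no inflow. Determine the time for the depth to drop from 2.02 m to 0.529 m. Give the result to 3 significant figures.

883 s

Accumulation of liquid (constant cross-section A): A dh/dt = −0.00852 √h.
Separate and integrate: 2(√h − √h₀) = −(0.00852/A) t.
t = 2A(√h₀ − √h)/0.00852 = 2·5.42·(√2.02 − √0.529)/0.00852
  = 10.840 × (1.4213 − 0.72732) / 0.00852 = 882.90 s.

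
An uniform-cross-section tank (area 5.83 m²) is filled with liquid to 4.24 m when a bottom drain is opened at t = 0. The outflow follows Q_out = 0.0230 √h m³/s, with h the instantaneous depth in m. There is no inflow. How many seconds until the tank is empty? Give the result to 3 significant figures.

A dh/dt = −Q_out = −0.0230 √h.
Separate and integrate: 2(√h − √h₀) = −(0.0230/A) t.
Set h = 0: 2√h₀ = (0.0230/A) t_empty ⇒ t_empty = 2A√h₀/0.0230.
t_empty = 2·5.83·√4.24/0.0230 = 11.660·2.0591/0.0230 = 1043.9 s.

1040 s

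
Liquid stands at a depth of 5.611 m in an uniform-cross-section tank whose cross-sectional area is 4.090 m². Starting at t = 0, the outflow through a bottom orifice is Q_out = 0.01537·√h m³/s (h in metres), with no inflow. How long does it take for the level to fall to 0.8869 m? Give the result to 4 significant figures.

759.5 s

With no inflow, A dh/dt = −0.01537 √h.
∫ h^(−1/2) dh = −(0.01537/A) ∫ dt, giving 2√h = 2√h₀ − (0.01537/A) t.
t = 2A(√h₀ − √h)/0.01537 = 2·4.090·(√5.611 − √0.8869)/0.01537
  = 8.18000 × (2.36875 − 0.941754) / 0.01537 = 759.458 s.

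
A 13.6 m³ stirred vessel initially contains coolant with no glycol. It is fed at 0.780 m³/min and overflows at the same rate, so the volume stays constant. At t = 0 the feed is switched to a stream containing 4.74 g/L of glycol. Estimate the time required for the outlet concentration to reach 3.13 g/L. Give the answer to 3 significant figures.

18.8 min

Species balance: V dC/dt = Q(C_in − C) ⇒ τ = V/Q = 17.436 min.
C(t) = C_in + (C₀ − C_in) e^(−t/τ). Set C = 3.13 and solve for t:
e^(−t/τ) = (C − C_in)/(C₀ − C_in) = (3.13 − 4.74)/(0 − 4.74) = 0.33966
t = −τ ln(…) = 17.436 × 1.0798 = 18.827 min.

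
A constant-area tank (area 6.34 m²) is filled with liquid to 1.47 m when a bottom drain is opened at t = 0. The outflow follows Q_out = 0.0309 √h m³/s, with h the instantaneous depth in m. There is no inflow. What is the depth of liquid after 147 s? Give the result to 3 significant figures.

0.730 m

With no inflow, A dh/dt = −0.0309 √h.
∫ h^(−1/2) dh = −(0.0309/A) ∫ dt, giving 2√h = 2√h₀ − (0.0309/A) t.
√h = √1.47 − 0.0309·147/(2·6.34) = 1.2124 − 0.35823 = 0.85421.
h = 0.85421² = 0.72967 m.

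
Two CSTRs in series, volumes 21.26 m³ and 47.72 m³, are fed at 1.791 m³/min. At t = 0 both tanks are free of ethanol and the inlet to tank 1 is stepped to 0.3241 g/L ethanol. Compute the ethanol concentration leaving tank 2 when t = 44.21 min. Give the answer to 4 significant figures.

Species balance on tank i: dCᵢ/dt = (Cᵢ₋₁ − Cᵢ)/τᵢ with τᵢ = Vᵢ/Q.
τ₁ = 21.26/1.791 = 11.8705 min; τ₂ = 47.72/1.791 = 26.6443 min.
Tank 1: C₁ = C_in(1 − e^(−t/τ₁)). Tank 2 (τ₁ ≠ τ₂): C₂ = C_in[1 − (τ₁ e^(−t/τ₁) − τ₂ e^(−t/τ₂))/(τ₁ − τ₂)].
At t = 44.21: e^(−t/τ₁) = 0.0241283, e^(−t/τ₂) = 0.190279.
C₂ = 0.3241·[1 − (11.8705·0.0241283 − 26.6443·0.190279)/(-14.7739)] = 0.3241·0.676223 = 0.219164 g/L.

0.2192 g/L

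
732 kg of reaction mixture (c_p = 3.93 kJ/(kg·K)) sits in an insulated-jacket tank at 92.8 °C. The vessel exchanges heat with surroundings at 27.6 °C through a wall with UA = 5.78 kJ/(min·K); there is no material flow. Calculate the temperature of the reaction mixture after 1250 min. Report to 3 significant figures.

32.9 °C

Lumped-capacitance energy balance: M c_p dT/dt = UA(T_amb − T).
dT/dt = (T_ss − T)/τ with T_ss = T_amb = 27.600 °C, τ = M c_p/UA = 732·3.93/5.78 = 497.71 min.
T approaches T_ss exponentially: T(t) = T_ss + (T₀ − T_ss) e^(−t/τ).
T(1250) = 27.600 + (65.200)·0.081146 = 32.891 °C.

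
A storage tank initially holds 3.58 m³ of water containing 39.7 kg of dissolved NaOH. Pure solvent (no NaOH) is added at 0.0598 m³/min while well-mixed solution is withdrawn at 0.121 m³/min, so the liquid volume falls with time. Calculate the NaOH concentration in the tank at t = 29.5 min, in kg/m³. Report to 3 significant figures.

5.59 kg/m³

Let m(t) be the amount of NaOH. Volume: V(t) = V₀ + (Q_in − Q_out) t = 3.58 − 0.061200 t; V(29.5) = 1.7746 m³.
No NaOH enters, so dm/dt = −Q_out · (m/V).
dm/m = −Q_out dt/(V₀ − 0.061200 t); integrating gives ln(m/m₀) = −(Q_out/(Q_in−Q_out)) ln(V/V₀).
m = m₀ (V₀/V)^(Q_out/(Q_in−Q_out)) = 39.7 × (3.58/1.7746)^(-1.9771) = 9.9128 kg.
C = m/V = 9.9128/1.7746 = 5.5860 kg/m³.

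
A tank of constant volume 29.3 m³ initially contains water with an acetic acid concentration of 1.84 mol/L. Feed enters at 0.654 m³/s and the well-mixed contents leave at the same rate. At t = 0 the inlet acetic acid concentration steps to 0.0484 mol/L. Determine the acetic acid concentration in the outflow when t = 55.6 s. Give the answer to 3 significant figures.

Accumulation = in − out for the solute gives V dC/dt = Q(C_in − C).
Rewrite as dC/dt + C/τ = C_in/τ, τ = V/Q = 44.801 s.
Integrating: C(t) = C_in + (C₀ − C_in) e^(−t/τ).
C(55.6) = 0.0484 + (1.84 − 0.0484)·e^(−55.6/44.801) = 0.0484 + (1.7916)·0.28908 = 0.56632 mol/L.

0.566 mol/L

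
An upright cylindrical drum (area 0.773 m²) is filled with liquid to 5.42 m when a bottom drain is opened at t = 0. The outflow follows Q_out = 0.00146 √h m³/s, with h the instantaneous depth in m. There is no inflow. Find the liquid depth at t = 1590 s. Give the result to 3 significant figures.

A dh/dt = −Q_out = −0.00146 √h.
This is separable: 2 d(√h)/dt = −0.00146/A, so √h = √h₀ − (0.00146/(2A)) t.
√h = √5.42 − 0.00146·1590/(2·0.773) = 2.3281 − 1.5016 = 0.82654.
h = 0.82654² = 0.68316 m.

0.683 m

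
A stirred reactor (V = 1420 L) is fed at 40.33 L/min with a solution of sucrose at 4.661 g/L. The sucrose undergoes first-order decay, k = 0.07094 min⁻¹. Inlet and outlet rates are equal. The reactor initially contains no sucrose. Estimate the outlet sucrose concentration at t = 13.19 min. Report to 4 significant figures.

Accumulation = in − out − consumed: V dC/dt = Q C_in − Q C − k V C.
This is linear with rate a = Q/V + k = 0.0993414 min⁻¹.
C_ss = Q C_in/(Q + kV) = 1.33257 g/L; C(t) = C_ss + (C₀ − C_ss) e^(−a t).
C(13.19) = 1.33257 + (-1.33257)·e^(−0.0993414·13.19) = 1.33257 + (-1.33257)·0.269736 = 0.973125 g/L.

0.9731 g/L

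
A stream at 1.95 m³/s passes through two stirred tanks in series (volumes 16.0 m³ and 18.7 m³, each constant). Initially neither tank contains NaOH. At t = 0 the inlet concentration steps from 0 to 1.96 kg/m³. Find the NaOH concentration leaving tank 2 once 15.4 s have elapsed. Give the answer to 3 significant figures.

Time constants: τᵢ = Vᵢ/Q for each well-mixed tank.
τ₁ = 16.0/1.95 = 8.2051 s; τ₂ = 18.7/1.95 = 9.5897 s.
Tank 1: C₁ = C_in(1 − e^(−t/τ₁)). Tank 2 (τ₁ ≠ τ₂): C₂ = C_in[1 − (τ₁ e^(−t/τ₁) − τ₂ e^(−t/τ₂))/(τ₁ − τ₂)].
At t = 15.4: e^(−t/τ₁) = 0.15307, e^(−t/τ₂) = 0.20071.
C₂ = 1.96·[1 − (8.2051·0.15307 − 9.5897·0.20071)/(-1.3846)] = 1.96·0.51695 = 1.0132 kg/m³.

1.01 kg/m³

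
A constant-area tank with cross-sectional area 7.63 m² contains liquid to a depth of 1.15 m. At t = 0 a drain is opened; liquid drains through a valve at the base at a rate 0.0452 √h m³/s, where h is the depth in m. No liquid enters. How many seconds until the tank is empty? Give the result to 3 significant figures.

With no inflow, A dh/dt = −0.0452 √h.
This is separable: 2 d(√h)/dt = −0.0452/A, so √h = √h₀ − (0.0452/(2A)) t.
Set h = 0: 2√h₀ = (0.0452/A) t_empty ⇒ t_empty = 2A√h₀/0.0452.
t_empty = 2·7.63·√1.15/0.0452 = 15.260·1.0724/0.0452 = 362.05 s.

362 s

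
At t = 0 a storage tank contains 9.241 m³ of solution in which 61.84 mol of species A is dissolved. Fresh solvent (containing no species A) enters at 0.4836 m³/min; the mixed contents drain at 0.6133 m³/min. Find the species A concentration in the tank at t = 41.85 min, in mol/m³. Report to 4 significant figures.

0.2467 mol/m³

Total volume: dV/dt = Q_in − Q_out = -0.129700 m³/min, so V(t) = 9.241 − 0.129700 t and V(41.85) = 3.81306 m³.
No species A enters, so dm/dt = −Q_out · (m/V).
dm/m = −Q_out dt/(V₀ − 0.129700 t); integrating gives ln(m/m₀) = −(Q_out/(Q_in−Q_out)) ln(V/V₀).
m = m₀ (V₀/V)^(Q_out/(Q_in−Q_out)) = 61.84 × (9.241/3.81306)^(-4.72860) = 0.940539 mol.
C = m/V = 0.940539/3.81306 = 0.246663 mol/m³.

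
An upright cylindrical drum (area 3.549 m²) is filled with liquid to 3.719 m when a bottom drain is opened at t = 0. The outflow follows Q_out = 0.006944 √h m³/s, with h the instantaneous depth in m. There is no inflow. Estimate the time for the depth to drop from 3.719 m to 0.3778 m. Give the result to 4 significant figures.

1343 s

Accumulation of liquid (constant cross-section A): A dh/dt = −0.006944 √h.
∫ h^(−1/2) dh = −(0.006944/A) ∫ dt, giving 2√h = 2√h₀ − (0.006944/A) t.
t = 2A(√h₀ − √h)/0.006944 = 2·3.549·(√3.719 − √0.3778)/0.006944
  = 7.09800 × (1.92847 − 0.614654) / 0.006944 = 1342.95 s.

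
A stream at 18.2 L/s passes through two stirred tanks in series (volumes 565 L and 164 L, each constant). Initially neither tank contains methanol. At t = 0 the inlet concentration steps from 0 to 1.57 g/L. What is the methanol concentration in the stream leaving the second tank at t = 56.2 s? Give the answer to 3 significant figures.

1.21 g/L

Each tank obeys Vᵢ dCᵢ/dt = Q(Cᵢ₋₁ − Cᵢ), so τᵢ = Vᵢ/Q.
τ₁ = 565/18.2 = 31.044 s; τ₂ = 164/18.2 = 9.0110 s.
Tank 1: C₁ = C_in(1 − e^(−t/τ₁)). Tank 2 (τ₁ ≠ τ₂): C₂ = C_in[1 − (τ₁ e^(−t/τ₁) − τ₂ e^(−t/τ₂))/(τ₁ − τ₂)].
At t = 56.2: e^(−t/τ₁) = 0.16360, e^(−t/τ₂) = 0.0019560.
C₂ = 1.57·[1 − (31.044·0.16360 − 9.0110·0.0019560)/(22.033)] = 1.57·0.77029 = 1.2094 g/L.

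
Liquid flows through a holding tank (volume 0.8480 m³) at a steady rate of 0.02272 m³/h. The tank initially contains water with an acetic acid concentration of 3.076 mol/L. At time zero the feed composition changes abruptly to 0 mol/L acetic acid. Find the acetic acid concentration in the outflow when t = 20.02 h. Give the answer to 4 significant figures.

Unsteady species balance (constant V, well mixed): V dC/dt = Q(C_in − C).
Time constant τ = V/Q = 0.8480/0.02272 = 37.3239 h.
Solution: C(t) = C_in + (C₀ − C_in) e^(−t/τ).
C(20.02) = 0 + (3.076 − 0)·e^(−20.02/37.3239) = 0 + (3.07600)·0.584859 = 1.79903 mol/L.

1.799 mol/L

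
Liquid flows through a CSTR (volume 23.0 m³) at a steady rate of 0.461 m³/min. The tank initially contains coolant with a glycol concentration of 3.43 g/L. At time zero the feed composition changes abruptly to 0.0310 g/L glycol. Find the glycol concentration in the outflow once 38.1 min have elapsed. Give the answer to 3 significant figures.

1.61 g/L

Unsteady species balance (constant V, well mixed): V dC/dt = Q(C_in − C).
So dC/dt = (C_in − C)/τ with τ = V/Q = 23.0/0.461 = 49.892 min.
Solution: C(t) = C_in + (C₀ − C_in) e^(−t/τ).
C(38.1) = 0.0310 + (3.43 − 0.0310)·e^(−38.1/49.892) = 0.0310 + (3.3990)·0.46596 = 1.6148 g/L.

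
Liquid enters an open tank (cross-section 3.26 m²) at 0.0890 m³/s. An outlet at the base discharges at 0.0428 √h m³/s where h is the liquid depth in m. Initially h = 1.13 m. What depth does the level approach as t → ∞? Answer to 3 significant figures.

Unsteady balance on liquid volume: A dh/dt = Q_in − 0.0428 √h. At steady state dh/dt = 0:
Q_in = 0.0428 √h_ss ⇒ √h_ss = 0.0890/0.0428 = 2.0794.
h_ss = 2.0794² = 4.3241 m. (Since h₀ = 1.13 m < h_ss, the level will rise toward this value.)

4.32 m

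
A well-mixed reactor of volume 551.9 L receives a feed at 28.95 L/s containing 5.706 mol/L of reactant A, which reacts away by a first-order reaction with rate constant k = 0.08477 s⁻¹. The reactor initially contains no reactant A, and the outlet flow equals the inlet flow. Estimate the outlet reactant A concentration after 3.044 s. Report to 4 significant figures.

Species balance: V dC/dt = Q C_in − Q C − k V C.
dC/dt = (Q/V) C_in − (Q/V + k) C; effective rate a = Q/V + k = 0.0524552 + 0.08477 = 0.137225 s⁻¹.
C_ss = Q C_in/(Q + kV) = 2.18115 mol/L; C(t) = C_ss + (C₀ − C_ss) e^(−a t).
C(3.044) = 2.18115 + (-2.18115)·e^(−0.137225·3.044) = 2.18115 + (-2.18115)·0.658551 = 0.744753 mol/L.

0.7448 mol/L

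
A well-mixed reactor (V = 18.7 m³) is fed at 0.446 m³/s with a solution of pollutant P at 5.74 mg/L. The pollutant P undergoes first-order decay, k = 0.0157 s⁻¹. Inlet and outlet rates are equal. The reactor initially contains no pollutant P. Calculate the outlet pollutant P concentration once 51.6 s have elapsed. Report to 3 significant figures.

V dC/dt = Q(C_in − C) − k V C.
dC/dt = (Q/V) C_in − (Q/V + k) C; effective rate a = Q/V + k = 0.023850 + 0.0157 = 0.039550 s⁻¹.
C_ss = Q C_in/(Q + kV) = 3.4614 mg/L; C(t) = C_ss + (C₀ − C_ss) e^(−a t).
C(51.6) = 3.4614 + (-3.4614)·e^(−0.039550·51.6) = 3.4614 + (-3.4614)·0.12993 = 3.0117 mg/L.

3.01 mg/L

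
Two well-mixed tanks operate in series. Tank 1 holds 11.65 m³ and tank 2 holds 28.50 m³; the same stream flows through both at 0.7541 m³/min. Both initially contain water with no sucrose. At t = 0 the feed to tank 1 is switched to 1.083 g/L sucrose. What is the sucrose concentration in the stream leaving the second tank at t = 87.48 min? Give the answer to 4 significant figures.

Species balance on tank i: dCᵢ/dt = (Cᵢ₋₁ − Cᵢ)/τᵢ with τᵢ = Vᵢ/Q.
τ₁ = 11.65/0.7541 = 15.4489 min; τ₂ = 28.50/0.7541 = 37.7934 min.
Solving the cascade with C₁(0)=C₂(0)=0 gives C₂(t) = C_in[1 − (τ₁ e^(−t/τ₁) − τ₂ e^(−t/τ₂))/(τ₁ − τ₂)].
At t = 87.48: e^(−t/τ₁) = 0.00347366, e^(−t/τ₂) = 0.0987968.
C₂ = 1.083·[1 − (15.4489·0.00347366 − 37.7934·0.0987968)/(-22.3445)] = 1.083·0.835297 = 0.904627 g/L.

0.9046 g/L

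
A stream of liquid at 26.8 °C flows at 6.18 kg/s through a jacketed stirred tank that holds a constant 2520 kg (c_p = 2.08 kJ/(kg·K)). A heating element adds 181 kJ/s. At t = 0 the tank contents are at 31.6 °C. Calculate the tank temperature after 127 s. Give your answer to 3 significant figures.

M c_p dT/dt = ṁ c_p (T_in − T) + Q̇.
τ = M/ṁ = 407.77 s; T_ss = T_in + Q̇/(ṁ c_p) = 26.8 + 181/(6.18·2.08) = 40.881 °C.
This is linear first-order; T(t) = T_ss + (T₀ − T_ss) e^(−t/τ).
T(127) = 40.881 + (-9.2808)·e^(−127/407.77) = 40.881 + (-9.2808)·0.73238 = 34.084 °C.

34.1 °C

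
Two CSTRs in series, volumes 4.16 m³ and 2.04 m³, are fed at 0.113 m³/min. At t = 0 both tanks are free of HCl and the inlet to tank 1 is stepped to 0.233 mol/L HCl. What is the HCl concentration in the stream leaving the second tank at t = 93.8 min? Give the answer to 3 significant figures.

0.198 mol/L

Time constants: τᵢ = Vᵢ/Q for each well-mixed tank.
τ₁ = 4.16/0.113 = 36.814 min; τ₂ = 2.04/0.113 = 18.053 min.
Solving the cascade with C₁(0)=C₂(0)=0 gives C₂(t) = C_in[1 − (τ₁ e^(−t/τ₁) − τ₂ e^(−t/τ₂))/(τ₁ − τ₂)].
At t = 93.8: e^(−t/τ₁) = 0.078243, e^(−t/τ₂) = 0.0055399.
C₂ = 0.233·[1 − (36.814·0.078243 − 18.053·0.0055399)/(18.761)] = 0.233·0.85180 = 0.19847 mol/L.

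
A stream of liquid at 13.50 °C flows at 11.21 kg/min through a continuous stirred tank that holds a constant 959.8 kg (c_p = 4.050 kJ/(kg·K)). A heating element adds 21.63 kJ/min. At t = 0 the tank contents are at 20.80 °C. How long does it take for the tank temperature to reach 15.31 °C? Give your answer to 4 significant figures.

139.8 min

M c_p dT/dt = ṁ c_p (T_in − T) + Q̇.
τ = M/ṁ = 85.6200 min; T_ss = T_in + Q̇/(ṁ c_p) = 13.9764 °C.
T(t) = T_ss + (T₀ − T_ss) e^(−t/τ). Set T = 15.31:
e^(−t/τ) = (15.31 − 13.9764)/(20.80 − 13.9764) = 0.195436
t = −85.6200 · ln(0.195436) = 139.776 min.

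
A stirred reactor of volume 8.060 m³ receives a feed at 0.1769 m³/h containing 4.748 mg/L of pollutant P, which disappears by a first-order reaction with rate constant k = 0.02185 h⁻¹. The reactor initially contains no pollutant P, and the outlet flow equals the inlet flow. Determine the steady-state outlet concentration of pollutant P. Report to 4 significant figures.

Species balance: V dC/dt = Q C_in − Q C − k V C.
Steady state (dC/dt = 0): C_ss = Q C_in/(Q + kV) = C_in/(1 + kV/Q).
C_ss = 0.1769·4.748/(0.1769 + 0.02185·8.060) = 0.839921/0.353011 = 2.37931 mg/L.

2.379 mg/L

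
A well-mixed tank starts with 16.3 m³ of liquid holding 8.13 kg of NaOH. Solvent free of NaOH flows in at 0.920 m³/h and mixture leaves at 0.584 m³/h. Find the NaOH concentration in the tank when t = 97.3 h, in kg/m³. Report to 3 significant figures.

0.0245 kg/m³

Total volume: dV/dt = Q_in − Q_out = 0.33600 m³/h, so V(t) = 16.3 + 0.33600 t and V(97.3) = 48.993 m³.
Solute balance: dm/dt = 0 − Q_out C = −Q_out m/V(t).
Separate: dm/m = −Q_out dt/V(t) ⇒ ln(m/m₀) = −(Q_out/(Q_in−Q_out)) ln(V/V₀).
m = m₀ (V₀/V)^(Q_out/(Q_in−Q_out)) = 8.13 × (16.3/48.993)^(1.7381) = 1.2005 kg.
C = m/V = 1.2005/48.993 = 0.024504 kg/m³.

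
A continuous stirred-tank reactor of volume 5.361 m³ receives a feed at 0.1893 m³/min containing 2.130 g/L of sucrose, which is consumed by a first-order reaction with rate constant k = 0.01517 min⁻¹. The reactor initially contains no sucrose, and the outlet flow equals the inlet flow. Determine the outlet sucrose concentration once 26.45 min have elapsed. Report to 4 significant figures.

Accumulation = in − out − consumed: V dC/dt = Q C_in − Q C − k V C.
This is linear with rate a = Q/V + k = 0.0504806 min⁻¹.
C_ss = Q C_in/(Q + kV) = 1.48991 g/L; C(t) = C_ss + (C₀ − C_ss) e^(−a t).
C(26.45) = 1.48991 + (-1.48991)·e^(−0.0504806·26.45) = 1.48991 + (-1.48991)·0.263103 = 1.09791 g/L.

1.098 g/L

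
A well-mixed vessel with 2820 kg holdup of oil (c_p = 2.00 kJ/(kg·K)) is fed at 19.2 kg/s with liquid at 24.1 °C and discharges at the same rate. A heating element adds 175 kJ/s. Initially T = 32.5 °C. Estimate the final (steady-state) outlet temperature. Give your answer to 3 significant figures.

28.7 °C

First-law balance (no shaft work): M c_p dT/dt = ṁ c_p (T_in − T) + 175.
At steady state dT/dt = 0 ⇒ T_ss = T_in + Q̇/(ṁ c_p) = 24.1 + 175/(19.2·2.00) = 28.657 °C.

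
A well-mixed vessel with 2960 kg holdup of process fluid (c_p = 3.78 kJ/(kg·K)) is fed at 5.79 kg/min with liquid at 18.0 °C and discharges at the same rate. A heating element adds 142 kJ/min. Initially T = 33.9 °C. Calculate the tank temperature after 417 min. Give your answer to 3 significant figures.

28.7 °C

Energy balance: M c_p dT/dt = ṁ c_p (T_in − T) + 142.
τ = M/ṁ = 511.23 min; T_ss = T_in + Q̇/(ṁ c_p) = 18.0 + 142/(5.79·3.78) = 24.488 °C.
Solution: T(t) = T_ss + (T₀ − T_ss) e^(−t/τ).
T(417) = 24.488 + (9.4119)·e^(−417/511.23) = 24.488 + (9.4119)·0.44234 = 28.651 °C.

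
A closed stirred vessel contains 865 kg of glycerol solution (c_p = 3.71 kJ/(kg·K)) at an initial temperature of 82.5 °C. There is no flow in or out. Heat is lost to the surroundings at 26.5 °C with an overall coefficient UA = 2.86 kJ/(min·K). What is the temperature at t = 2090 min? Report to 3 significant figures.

M c_p dT/dt = −UA(T − T_amb).
dT/dt = (T_ss − T)/τ with T_ss = T_amb = 26.500 °C, τ = M c_p/UA = 865·3.71/2.86 = 1122.1 min.
Solution: T(t) = T_ss + (T₀ − T_ss) e^(−t/τ).
T(2090) = 26.500 + (56.000)·0.15527 = 35.195 °C.

35.2 °C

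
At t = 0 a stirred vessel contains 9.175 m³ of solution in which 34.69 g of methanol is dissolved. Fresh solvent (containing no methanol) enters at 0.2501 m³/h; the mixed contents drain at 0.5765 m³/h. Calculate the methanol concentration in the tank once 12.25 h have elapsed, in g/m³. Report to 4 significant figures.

Total volume: dV/dt = Q_in − Q_out = -0.326400 m³/h, so V(t) = 9.175 − 0.326400 t and V(12.25) = 5.17660 m³.
Solute balance: dm/dt = 0 − Q_out C = −Q_out m/V(t).
dm/m = −Q_out dt/(V₀ − 0.326400 t); integrating gives ln(m/m₀) = −(Q_out/(Q_in−Q_out)) ln(V/V₀).
m = m₀ (V₀/V)^(Q_out/(Q_in−Q_out)) = 34.69 × (9.175/5.17660)^(-1.76624) = 12.6237 g.
C = m/V = 12.6237/5.17660 = 2.43860 g/m³.

2.439 g/m³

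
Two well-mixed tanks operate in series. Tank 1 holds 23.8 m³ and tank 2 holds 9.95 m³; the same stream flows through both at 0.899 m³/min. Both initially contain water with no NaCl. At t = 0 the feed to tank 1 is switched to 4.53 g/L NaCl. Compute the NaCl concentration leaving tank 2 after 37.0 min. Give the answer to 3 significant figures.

Time constants: τᵢ = Vᵢ/Q for each well-mixed tank.
τ₁ = 23.8/0.899 = 26.474 min; τ₂ = 9.95/0.899 = 11.068 min.
Tank 1: C₁ = C_in(1 − e^(−t/τ₁)). Tank 2 (τ₁ ≠ τ₂): C₂ = C_in[1 − (τ₁ e^(−t/τ₁) − τ₂ e^(−t/τ₂))/(τ₁ − τ₂)].
At t = 37.0: e^(−t/τ₁) = 0.24719, e^(−t/τ₂) = 0.035330.
C₂ = 4.53·[1 − (26.474·0.24719 − 11.068·0.035330)/(15.406)] = 4.53·0.60061 = 2.7208 g/L.

2.72 g/L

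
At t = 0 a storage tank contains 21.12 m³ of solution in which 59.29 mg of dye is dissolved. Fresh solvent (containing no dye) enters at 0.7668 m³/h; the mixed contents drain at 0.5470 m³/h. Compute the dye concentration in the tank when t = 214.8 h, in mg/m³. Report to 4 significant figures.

0.04670 mg/m³

Total volume: dV/dt = Q_in − Q_out = 0.219800 m³/h, so V(t) = 21.12 + 0.219800 t and V(214.8) = 68.3330 m³.
No dye enters, so dm/dt = −Q_out · (m/V).
dm/m = −Q_out dt/(V₀ + 0.219800 t); integrating gives ln(m/m₀) = −(Q_out/(Q_in−Q_out)) ln(V/V₀).
m = m₀ (V₀/V)^(Q_out/(Q_in−Q_out)) = 59.29 × (21.12/68.3330)^(2.48863) = 3.19109 mg.
C = m/V = 3.19109/68.3330 = 0.0466991 mg/m³.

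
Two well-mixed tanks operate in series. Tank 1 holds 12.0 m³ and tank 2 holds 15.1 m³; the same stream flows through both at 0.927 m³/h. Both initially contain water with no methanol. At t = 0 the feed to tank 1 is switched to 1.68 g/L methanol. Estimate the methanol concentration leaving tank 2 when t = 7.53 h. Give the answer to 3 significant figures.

Time constants: τᵢ = Vᵢ/Q for each well-mixed tank.
τ₁ = 12.0/0.927 = 12.945 h; τ₂ = 15.1/0.927 = 16.289 h.
Tank 1: C₁ = C_in(1 − e^(−t/τ₁)). Tank 2 (τ₁ ≠ τ₂): C₂ = C_in[1 − (τ₁ e^(−t/τ₁) − τ₂ e^(−t/τ₂))/(τ₁ − τ₂)].
At t = 7.53: e^(−t/τ₁) = 0.55895, e^(−t/τ₂) = 0.62985.
C₂ = 1.68·[1 − (12.945·0.55895 − 16.289·0.62985)/(-3.3441)] = 1.68·0.095700 = 0.16078 g/L.

0.161 g/L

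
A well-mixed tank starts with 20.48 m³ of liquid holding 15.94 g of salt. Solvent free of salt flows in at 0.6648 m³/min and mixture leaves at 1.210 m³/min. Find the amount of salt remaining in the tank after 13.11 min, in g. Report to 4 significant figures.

6.148 g

Let m(t) be the amount of salt. Volume: V(t) = V₀ + (Q_in − Q_out) t = 20.48 − 0.545200 t; V(13.11) = 13.3324 m³.
No salt enters, so dm/dt = −Q_out · (m/V).
Separate: dm/m = −Q_out dt/V(t) ⇒ ln(m/m₀) = −(Q_out/(Q_in−Q_out)) ln(V/V₀).
m = m₀ (V₀/V)^(Q_out/(Q_in−Q_out)) = 15.94 × (20.48/13.3324)^(-2.21937) = 6.14826 g.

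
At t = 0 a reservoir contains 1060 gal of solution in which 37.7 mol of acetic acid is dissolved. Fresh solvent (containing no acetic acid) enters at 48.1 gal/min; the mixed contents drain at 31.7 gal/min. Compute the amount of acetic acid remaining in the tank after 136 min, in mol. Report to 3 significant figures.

4.22 mol

Total volume: dV/dt = Q_in − Q_out = 16.400 gal/min, so V(t) = 1060 + 16.400 t and V(136) = 3290.4 gal.
Species balance (pure solvent in): dm/dt = −Q_out · m/V(t).
Separate: dm/m = −Q_out dt/V(t) ⇒ ln(m/m₀) = −(Q_out/(Q_in−Q_out)) ln(V/V₀).
m = m₀ (V₀/V)^(Q_out/(Q_in−Q_out)) = 37.7 × (1060/3290.4)^(1.9329) = 4.2214 mol.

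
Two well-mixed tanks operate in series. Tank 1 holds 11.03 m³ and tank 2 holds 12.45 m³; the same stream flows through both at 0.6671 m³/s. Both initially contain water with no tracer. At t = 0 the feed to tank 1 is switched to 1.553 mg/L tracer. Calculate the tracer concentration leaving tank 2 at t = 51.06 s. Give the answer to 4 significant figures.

Each tank obeys Vᵢ dCᵢ/dt = Q(Cᵢ₋₁ − Cᵢ), so τᵢ = Vᵢ/Q.
τ₁ = 11.03/0.6671 = 16.5343 s; τ₂ = 12.45/0.6671 = 18.6629 s.
Solving the cascade with C₁(0)=C₂(0)=0 gives C₂(t) = C_in[1 − (τ₁ e^(−t/τ₁) − τ₂ e^(−t/τ₂))/(τ₁ − τ₂)].
At t = 51.06: e^(−t/τ₁) = 0.0455869, e^(−t/τ₂) = 0.0648347.
C₂ = 1.553·[1 − (16.5343·0.0455869 − 18.6629·0.0648347)/(-2.12862)] = 1.553·0.785656 = 1.22012 mg/L.

1.220 mg/L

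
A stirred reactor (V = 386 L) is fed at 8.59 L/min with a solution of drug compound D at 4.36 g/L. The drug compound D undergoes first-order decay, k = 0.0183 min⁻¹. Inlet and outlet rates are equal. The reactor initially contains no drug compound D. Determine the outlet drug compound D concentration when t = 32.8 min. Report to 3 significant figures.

1.76 g/L

V dC/dt = Q(C_in − C) − k V C.
dC/dt = (Q/V) C_in − (Q/V + k) C; effective rate a = Q/V + k = 0.022254 + 0.0183 = 0.040554 min⁻¹.
C_ss = Q C_in/(Q + kV) = 2.3925 g/L; C(t) = C_ss + (C₀ − C_ss) e^(−a t).
C(32.8) = 2.3925 + (-2.3925)·e^(−0.040554·32.8) = 2.3925 + (-2.3925)·0.26443 = 1.7599 g/L.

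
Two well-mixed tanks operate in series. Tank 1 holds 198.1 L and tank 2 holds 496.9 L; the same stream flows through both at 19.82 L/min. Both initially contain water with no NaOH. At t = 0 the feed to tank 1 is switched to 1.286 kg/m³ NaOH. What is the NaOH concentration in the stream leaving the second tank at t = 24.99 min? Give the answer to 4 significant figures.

0.5667 kg/m³

Time constants: τᵢ = Vᵢ/Q for each well-mixed tank.
τ₁ = 198.1/19.82 = 9.99495 min; τ₂ = 496.9/19.82 = 25.0706 min.
Solving the cascade with C₁(0)=C₂(0)=0 gives C₂(t) = C_in[1 − (τ₁ e^(−t/τ₁) − τ₂ e^(−t/τ₂))/(τ₁ − τ₂)].
At t = 24.99: e^(−t/τ₁) = 0.0820635, e^(−t/τ₂) = 0.369065.
C₂ = 1.286·[1 − (9.99495·0.0820635 − 25.0706·0.369065)/(-15.0757)] = 1.286·0.440658 = 0.566686 kg/m³.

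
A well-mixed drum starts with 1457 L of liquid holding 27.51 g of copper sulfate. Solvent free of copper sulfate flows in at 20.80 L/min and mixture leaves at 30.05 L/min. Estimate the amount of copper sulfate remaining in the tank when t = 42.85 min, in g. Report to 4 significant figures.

Total volume: dV/dt = Q_in − Q_out = -9.25000 L/min, so V(t) = 1457 − 9.25000 t and V(42.85) = 1060.64 L.
No copper sulfate enters, so dm/dt = −Q_out · (m/V).
dm/m = −Q_out dt/(V₀ − 9.25000 t); integrating gives ln(m/m₀) = −(Q_out/(Q_in−Q_out)) ln(V/V₀).
m = m₀ (V₀/V)^(Q_out/(Q_in−Q_out)) = 27.51 × (1457/1060.64)^(-3.24865) = 9.80677 g.

9.807 g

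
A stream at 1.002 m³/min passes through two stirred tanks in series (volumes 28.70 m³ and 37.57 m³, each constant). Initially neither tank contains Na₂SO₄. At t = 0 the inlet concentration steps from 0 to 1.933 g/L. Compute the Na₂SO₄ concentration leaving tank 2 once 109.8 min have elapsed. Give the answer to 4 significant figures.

Time constants: τᵢ = Vᵢ/Q for each well-mixed tank.
τ₁ = 28.70/1.002 = 28.6427 min; τ₂ = 37.57/1.002 = 37.4950 min.
Tank 1: C₁ = C_in(1 − e^(−t/τ₁)). Tank 2 (τ₁ ≠ τ₂): C₂ = C_in[1 − (τ₁ e^(−t/τ₁) − τ₂ e^(−t/τ₂))/(τ₁ − τ₂)].
At t = 109.8: e^(−t/τ₁) = 0.0216352, e^(−t/τ₂) = 0.0534831.
C₂ = 1.933·[1 − (28.6427·0.0216352 − 37.4950·0.0534831)/(-8.85230)] = 1.933·0.843469 = 1.63043 g/L.

1.630 g/L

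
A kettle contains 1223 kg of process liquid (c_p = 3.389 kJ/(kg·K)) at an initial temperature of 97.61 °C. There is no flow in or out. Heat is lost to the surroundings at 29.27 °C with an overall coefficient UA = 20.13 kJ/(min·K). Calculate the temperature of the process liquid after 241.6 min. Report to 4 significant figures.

50.41 °C

First-law balance (no shaft work): M c_p dT/dt = −UA(T − T_amb).
dT/dt = (T_ss − T)/τ with T_ss = T_amb = 29.2700 °C, τ = M c_p/UA = 1223·3.389/20.13 = 205.899 min.
This is linear first-order; T(t) = T_ss + (T₀ − T_ss) e^(−t/τ).
T(241.6) = 29.2700 + (68.3400)·0.309316 = 50.4087 °C.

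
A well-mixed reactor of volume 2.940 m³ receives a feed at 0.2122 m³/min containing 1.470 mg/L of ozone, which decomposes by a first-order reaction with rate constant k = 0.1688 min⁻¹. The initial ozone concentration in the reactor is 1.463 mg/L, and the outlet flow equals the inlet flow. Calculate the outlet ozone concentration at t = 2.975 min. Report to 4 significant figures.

Species balance: V dC/dt = Q C_in − Q C − k V C.
This is linear with rate a = Q/V + k = 0.240977 min⁻¹.
C_ss = Q C_in/(Q + kV) = 0.440291 mg/L; C(t) = C_ss + (C₀ − C_ss) e^(−a t).
C(2.975) = 0.440291 + (1.02271)·e^(−0.240977·2.975) = 0.440291 + (1.02271)·0.488261 = 0.939640 mg/L.

0.9396 mg/L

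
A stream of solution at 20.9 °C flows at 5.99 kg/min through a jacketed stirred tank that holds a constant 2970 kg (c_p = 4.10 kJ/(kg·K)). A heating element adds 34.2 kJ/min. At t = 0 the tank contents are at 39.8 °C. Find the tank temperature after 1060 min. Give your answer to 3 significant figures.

24.4 °C

Heat balance on the well-mixed liquid: M c_p dT/dt = ṁ c_p (T_in − T) + 34.2.
Rearrange: dT/dt = (T_ss − T)/τ with τ = M/ṁ = 495.83 min and T_ss = T_in + Q̇/(ṁ c_p) = 22.293 °C.
This is linear first-order; T(t) = T_ss + (T₀ − T_ss) e^(−t/τ).
T(1060) = 22.293 + (17.507)·e^(−1060/495.83) = 22.293 + (17.507)·0.11791 = 24.357 °C.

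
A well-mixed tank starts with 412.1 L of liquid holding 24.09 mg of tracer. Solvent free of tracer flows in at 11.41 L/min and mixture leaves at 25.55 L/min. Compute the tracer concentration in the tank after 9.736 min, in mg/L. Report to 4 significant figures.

0.04211 mg/L

Let m(t) be the amount of tracer. Volume: V(t) = V₀ + (Q_in − Q_out) t = 412.1 − 14.1400 t; V(9.736) = 274.433 L.
Solute balance: dm/dt = 0 − Q_out C = −Q_out m/V(t).
Separate: dm/m = −Q_out dt/V(t) ⇒ ln(m/m₀) = −(Q_out/(Q_in−Q_out)) ln(V/V₀).
m = m₀ (V₀/V)^(Q_out/(Q_in−Q_out)) = 24.09 × (412.1/274.433)^(-1.80693) = 11.5556 mg.
C = m/V = 11.5556/274.433 = 0.0421073 mg/L.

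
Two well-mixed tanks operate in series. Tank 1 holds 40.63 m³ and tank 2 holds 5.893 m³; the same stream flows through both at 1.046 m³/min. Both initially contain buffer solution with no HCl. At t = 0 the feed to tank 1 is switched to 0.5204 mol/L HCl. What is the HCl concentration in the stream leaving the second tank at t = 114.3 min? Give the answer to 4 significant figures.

Each tank obeys Vᵢ dCᵢ/dt = Q(Cᵢ₋₁ − Cᵢ), so τᵢ = Vᵢ/Q.
τ₁ = 40.63/1.046 = 38.8432 min; τ₂ = 5.893/1.046 = 5.63384 min.
Solving the cascade with C₁(0)=C₂(0)=0 gives C₂(t) = C_in[1 − (τ₁ e^(−t/τ₁) − τ₂ e^(−t/τ₂))/(τ₁ − τ₂)].
At t = 114.3: e^(−t/τ₁) = 0.0527285, e^(−t/τ₂) = 1.54521e-09.
C₂ = 0.5204·[1 − (38.8432·0.0527285 − 5.63384·1.54521e-09)/(33.2094)] = 0.5204·0.938326 = 0.488305 mol/L.

0.4883 mol/L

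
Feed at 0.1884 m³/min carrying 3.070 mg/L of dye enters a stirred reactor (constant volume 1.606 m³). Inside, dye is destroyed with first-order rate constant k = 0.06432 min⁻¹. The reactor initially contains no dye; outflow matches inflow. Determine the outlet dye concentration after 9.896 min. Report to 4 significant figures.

Species balance: V dC/dt = Q C_in − Q C − k V C.
dC/dt = (Q/V) C_in − (Q/V + k) C; effective rate a = Q/V + k = 0.117310 + 0.06432 = 0.181630 min⁻¹.
C_ss = Q C_in/(Q + kV) = 1.98283 mg/L; C(t) = C_ss + (C₀ − C_ss) e^(−a t).
C(9.896) = 1.98283 + (-1.98283)·e^(−0.181630·9.896) = 1.98283 + (-1.98283)·0.165727 = 1.65422 mg/L.

1.654 mg/L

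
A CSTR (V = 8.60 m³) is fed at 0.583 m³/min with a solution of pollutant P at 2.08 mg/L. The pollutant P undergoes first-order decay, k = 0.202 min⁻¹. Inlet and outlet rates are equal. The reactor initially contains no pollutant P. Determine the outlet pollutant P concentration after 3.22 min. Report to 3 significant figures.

V dC/dt = Q(C_in − C) − k V C.
dC/dt = (Q/V) C_in − (Q/V + k) C; effective rate a = Q/V + k = 0.067791 + 0.202 = 0.26979 min⁻¹.
C_ss = Q C_in/(Q + kV) = 0.52264 mg/L; C(t) = C_ss + (C₀ − C_ss) e^(−a t).
C(3.22) = 0.52264 + (-0.52264)·e^(−0.26979·3.22) = 0.52264 + (-0.52264)·0.41949 = 0.30340 mg/L.

0.303 mg/L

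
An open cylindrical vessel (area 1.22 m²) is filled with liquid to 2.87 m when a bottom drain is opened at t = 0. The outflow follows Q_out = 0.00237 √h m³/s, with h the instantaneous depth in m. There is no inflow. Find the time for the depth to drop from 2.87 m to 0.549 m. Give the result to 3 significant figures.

With no inflow, A dh/dt = −0.00237 √h.
Separate and integrate: 2(√h − √h₀) = −(0.00237/A) t.
t = 2A(√h₀ − √h)/0.00237 = 2·1.22·(√2.87 − √0.549)/0.00237
  = 2.4400 × (1.6941 − 0.74095) / 0.00237 = 981.31 s.

981 s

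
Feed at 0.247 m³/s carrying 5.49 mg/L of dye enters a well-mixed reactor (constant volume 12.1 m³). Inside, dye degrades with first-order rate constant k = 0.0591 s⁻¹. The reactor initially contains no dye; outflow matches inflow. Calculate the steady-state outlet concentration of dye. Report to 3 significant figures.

1.41 mg/L

Accumulation = in − out − consumed: V dC/dt = Q C_in − Q C − k V C.
At steady state: 0 = Q C_in − (Q + kV) C_ss, so C_ss = Q C_in/(Q + kV).
C_ss = 0.247·5.49/(0.247 + 0.0591·12.1) = 1.3560/0.96211 = 1.4094 mg/L.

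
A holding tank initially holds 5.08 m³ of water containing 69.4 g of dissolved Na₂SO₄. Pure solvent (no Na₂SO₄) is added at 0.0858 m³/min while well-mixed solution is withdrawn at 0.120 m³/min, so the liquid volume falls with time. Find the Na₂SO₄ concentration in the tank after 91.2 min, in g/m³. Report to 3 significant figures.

1.25 g/m³

Total volume: dV/dt = Q_in − Q_out = -0.034200 m³/min, so V(t) = 5.08 − 0.034200 t and V(91.2) = 1.9610 m³.
No Na₂SO₄ enters, so dm/dt = −Q_out · (m/V).
dm/m = −Q_out dt/(V₀ − 0.034200 t); integrating gives ln(m/m₀) = −(Q_out/(Q_in−Q_out)) ln(V/V₀).
m = m₀ (V₀/V)^(Q_out/(Q_in−Q_out)) = 69.4 × (5.08/1.9610)^(-3.5088) = 2.4595 g.
C = m/V = 2.4595/1.9610 = 1.2542 g/m³.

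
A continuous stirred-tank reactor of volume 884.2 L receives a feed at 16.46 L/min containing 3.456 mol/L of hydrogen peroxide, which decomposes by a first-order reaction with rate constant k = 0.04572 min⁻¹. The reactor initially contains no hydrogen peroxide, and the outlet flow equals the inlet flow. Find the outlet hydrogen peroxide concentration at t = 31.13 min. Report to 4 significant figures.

V dC/dt = Q(C_in − C) − k V C.
dC/dt = (Q/V) C_in − (Q/V + k) C; effective rate a = Q/V + k = 0.0186157 + 0.04572 = 0.0643357 min⁻¹.
C_ss = Q C_in/(Q + kV) = 1.00000 mol/L; C(t) = C_ss + (C₀ − C_ss) e^(−a t).
C(31.13) = 1.00000 + (-1.00000)·e^(−0.0643357·31.13) = 1.00000 + (-1.00000)·0.134961 = 0.865041 mol/L.

0.8650 mol/L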